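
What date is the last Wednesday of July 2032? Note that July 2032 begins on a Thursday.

28 July 2032

July 2032 begins on a Thursday, so the first Wednesday is July 7 (6 days later).
July 2032 has 31 days. Adding weeks: 7, 14, 21, 28 — the last one ≤ 31 is the 28th.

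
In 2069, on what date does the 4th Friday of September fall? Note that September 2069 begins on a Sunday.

September 2069 begins on a Sunday, so the first Friday is September 6 (5 days later).
The 4th Friday is 3 weeks later: 6 + 21 = 27.

27 September 2069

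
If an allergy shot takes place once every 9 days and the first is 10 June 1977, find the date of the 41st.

The 41st occurrence is 40 intervals after the first: 40 × 9 = 360 days after 10 June 1977.
June has 30 days — 20 days to the end of June leaves 340.
July has 31 days (309 left).
August has 31 days (278 left).
September has 30 days (248 left).
October has 31 days (217 left).
November has 30 days (187 left).
December has 31 days (156 left).
January has 31 days (125 left).
February has 28 days (97 left).
March has 31 days (66 left).
April has 30 days (36 left).
May has 31 days (5 left).
5 days into June → 5 June 1978.

5 June 1978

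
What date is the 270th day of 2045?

January has 31 days (270 − 31 = 239 remain).
February has 28 days (239 − 28 = 211 remain).
March has 31 days (211 − 31 = 180 remain).
April has 30 days (180 − 30 = 150 remain).
May has 31 days (150 − 31 = 119 remain).
June has 30 days (119 − 30 = 89 remain).
July has 31 days (89 − 31 = 58 remain).
August has 31 days (58 − 31 = 27 remain).
27 into September → September 27.

September 27, 2045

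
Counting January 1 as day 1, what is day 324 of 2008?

January has 31 days (324 − 31 = 293 remain).
February has 29 days (293 − 29 = 264 remain).
March has 31 days (264 − 31 = 233 remain).
April has 30 days (233 − 30 = 203 remain).
May has 31 days (203 − 31 = 172 remain).
June has 30 days (172 − 30 = 142 remain).
July has 31 days (142 − 31 = 111 remain).
August has 31 days (111 − 31 = 80 remain).
September has 30 days (80 − 30 = 50 remain).
October has 31 days (50 − 31 = 19 remain).
19 into November → November 19.

November 19, 2008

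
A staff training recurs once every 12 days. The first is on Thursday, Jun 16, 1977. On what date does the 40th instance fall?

Sep 27, 1978

The 40th occurrence is 39 intervals after the first: 39 × 12 = 468 days after Jun 16, 1977.
Jun has 30 days — 14 days to the end of Jun leaves 454.
From end of Jun to end of 1977 is 184 days (270 left).
Jan has 31 days (239 left).
Feb has 28 days (211 left).
Mar has 31 days (180 left).
Apr has 30 days (150 left).
May has 31 days (119 left).
Jun has 30 days (89 left).
Jul has 31 days (58 left).
Aug has 31 days (27 left).
27 days into Sep → Sep 27, 1978.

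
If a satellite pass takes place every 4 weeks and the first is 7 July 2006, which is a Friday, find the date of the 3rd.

The 3rd occurrence is 2 intervals after the first: 2 × 28 = 56 days after 7 July 2006.
July has 31 days — 24 days to the end of July leaves 32.
August has 31 days (1 left).
1 day into September → 1 September 2006.

1 September 2006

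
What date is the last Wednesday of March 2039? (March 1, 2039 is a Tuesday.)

March 2039 begins on a Tuesday, so the first Wednesday is March 2 (1 day later).
March 2039 has 31 days. Adding weeks: 2, 9, 16, 23, 30 — the last one ≤ 31 is the 30th.

30 March 2039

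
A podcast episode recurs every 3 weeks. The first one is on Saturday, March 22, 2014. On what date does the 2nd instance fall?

The 2nd occurrence is 1 interval after the first: 1 × 21 = 21 days after March 22, 2014.
March has 31 days — 9 days to the end of March leaves 12.
12 days into April → April 12, 2014.

April 12, 2014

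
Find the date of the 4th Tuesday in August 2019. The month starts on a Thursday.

August 2019 begins on a Thursday, so the first Tuesday is August 6 (5 days later).
The 4th Tuesday is 3 weeks later: 6 + 21 = 27.

2019-08-27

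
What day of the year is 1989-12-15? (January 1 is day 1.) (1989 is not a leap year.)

Days in months before December: 31 + 28 + 31 + 30 + 31 + 30 + 31 + 31 + 30 + 31 + 30 = 334.
Plus 15 days into December → day 349.

349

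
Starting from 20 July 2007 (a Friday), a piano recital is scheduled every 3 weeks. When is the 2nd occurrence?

The 2nd occurrence is 1 interval after the first: 1 × 21 = 21 days after 20 July 2007.
July has 31 days — 11 days to the end of July leaves 10.
10 days into August → 10 August 2007.

10 August 2007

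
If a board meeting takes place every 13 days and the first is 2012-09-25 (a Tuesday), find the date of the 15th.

2013-03-26

The 15th occurrence is 14 intervals after the first: 14 × 13 = 182 days after 2012-09-25.
September has 30 days — 5 days to the end of September leaves 177.
October has 31 days (146 left).
November has 30 days (116 left).
December has 31 days (85 left).
January has 31 days (54 left).
February has 28 days (26 left).
26 days into March → 2013-03-26.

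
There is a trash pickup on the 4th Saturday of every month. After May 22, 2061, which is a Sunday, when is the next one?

May 28, 2061

May 2061 starts on a Sunday; its first Saturday is the 7th, so the 4th Saturday is the 28th — May 28, 2061.
May 28, 2061 is after May 22, 2061, so that is the next one.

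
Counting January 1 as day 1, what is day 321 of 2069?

January has 31 days (321 − 31 = 290 remain).
February has 28 days (290 − 28 = 262 remain).
March has 31 days (262 − 31 = 231 remain).
April has 30 days (231 − 30 = 201 remain).
May has 31 days (201 − 31 = 170 remain).
June has 30 days (170 − 30 = 140 remain).
July has 31 days (140 − 31 = 109 remain).
August has 31 days (109 − 31 = 78 remain).
September has 30 days (78 − 30 = 48 remain).
October has 31 days (48 − 31 = 17 remain).
17 into November → November 17.

November 17, 2069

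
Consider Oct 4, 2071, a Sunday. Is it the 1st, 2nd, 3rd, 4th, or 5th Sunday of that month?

Day 4 falls in week ⌈4/7⌉ of the month.
Days 1–7 hold the 1st Sunday, 8–14 the 2nd, 15–21 the 3rd, 22–28 the 4th, 29–31 the 5th.
4 is in the range for the 1st.

1st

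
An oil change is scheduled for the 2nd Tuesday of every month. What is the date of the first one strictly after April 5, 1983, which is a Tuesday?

April 12, 1983

April 1983 starts on a Friday; its first Tuesday is the 5th, so the 2nd Tuesday is the 12th — April 12, 1983.
April 12, 1983 is after April 5, 1983, so that is the next one.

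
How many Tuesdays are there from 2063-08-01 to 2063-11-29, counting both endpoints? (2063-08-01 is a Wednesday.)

17

2063-08-01 is a Wednesday; the first Tuesday on or after it is 2063-08-07 (6 days later).
From 2063-08-07 to 2063-11-29: 24 + 30 + 31 + 29 = 114 days (rest of August, September, October, November).
114 ÷ 7 = 16 full weeks with remainder 2, so 16 more Tuesdays after the first → 17.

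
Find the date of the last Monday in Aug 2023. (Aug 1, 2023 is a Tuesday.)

Aug 28, 2023

Aug 2023 begins on a Tuesday, so the first Monday is Aug 7 (6 days later).
Aug 2023 has 31 days. Adding weeks: 7, 14, 21, 28 — the last one ≤ 31 is the 28th.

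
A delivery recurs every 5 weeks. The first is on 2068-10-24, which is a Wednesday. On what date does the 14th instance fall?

The 14th occurrence is 13 intervals after the first: 13 × 35 = 455 days after 2068-10-24.
October has 31 days — 7 days to the end of October leaves 448.
From end of October to end of 2068 is 61 days (387 left).
2069 has 365 days (22 left).
22 days into January → 2070-01-22.

2070-01-22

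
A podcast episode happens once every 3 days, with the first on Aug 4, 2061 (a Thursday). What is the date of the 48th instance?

Dec 23, 2061

The 48th occurrence is 47 intervals after the first: 47 × 3 = 141 days after Aug 4, 2061.
Aug has 31 days — 27 days to the end of Aug leaves 114.
Sep has 30 days (84 left).
Oct has 31 days (53 left).
Nov has 30 days (23 left).
23 days into Dec → Dec 23, 2061.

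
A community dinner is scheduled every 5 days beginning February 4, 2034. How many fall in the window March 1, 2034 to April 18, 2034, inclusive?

10

Occurrences land 5·i days after February 4, 2034 for i = 0, 1, 2, …
March 1, 2034 is 25 days after the start; 25 ÷ 5 = 5 remainder 0. First occurrence in the window: #6 on March 1, 2034 (5×5 = 25 days in).
April 18, 2034 is 73 days after the start; 73 ÷ 5 = 14 remainder 3. Last occurrence in the window: #15 on April 15, 2034.
Occurrences #6 through #15: 10 in total.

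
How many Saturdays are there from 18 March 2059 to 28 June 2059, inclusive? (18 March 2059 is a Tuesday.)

15

18 March 2059 is a Tuesday; the first Saturday on or after it is 22 March 2059 (4 days later).
From 22 March 2059 to 28 June 2059: 9 + 30 + 31 + 28 = 98 days (rest of March, April, May, June).
98 ÷ 7 = 14 full weeks with remainder 0, so 14 more Saturdays after the first → 15.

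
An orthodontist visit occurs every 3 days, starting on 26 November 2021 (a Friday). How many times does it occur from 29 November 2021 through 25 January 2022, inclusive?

20

Occurrences land 3·i days after 26 November 2021 for i = 0, 1, 2, …
29 November 2021 is 3 days after the start; 3 ÷ 3 = 1 remainder 0. First occurrence in the window: #2 on 29 November 2021 (1×3 = 3 days in).
25 January 2022 is 60 days after the start; 60 ÷ 3 = 20 remainder 0. Last occurrence in the window: #21 on 25 January 2022.
Occurrences #2 through #21: 20 in total.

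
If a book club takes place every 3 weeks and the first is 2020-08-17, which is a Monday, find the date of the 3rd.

2020-09-28

The 3rd occurrence is 2 intervals after the first: 2 × 21 = 42 days after 2020-08-17.
August has 31 days — 14 days to the end of August leaves 28.
28 days into September → 2020-09-28.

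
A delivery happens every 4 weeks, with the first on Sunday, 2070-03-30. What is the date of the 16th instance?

The 16th occurrence is 15 intervals after the first: 15 × 28 = 420 days after 2070-03-30.
March has 31 days — 1 day to the end of March leaves 419.
From end of March to end of 2070 is 275 days (144 left).
January has 31 days (113 left).
February has 28 days (85 left).
March has 31 days (54 left).
April has 30 days (24 left).
24 days into May → 2071-05-24.

2071-05-24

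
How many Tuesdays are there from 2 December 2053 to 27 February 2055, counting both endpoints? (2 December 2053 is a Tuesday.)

65

2 December 2053 is a Tuesday; the first Tuesday on or after it is 2 December 2053.
From 2 December 2053 to 27 February 2055: 29 + 365 + 58 = 452 days (rest of 2053, 2054, to 27 February 2055 in 2055).
452 ÷ 7 = 64 full weeks with remainder 4, so 64 more Tuesdays after the first → 65.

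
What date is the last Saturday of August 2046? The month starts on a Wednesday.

2046-08-25

August 2046 begins on a Wednesday, so the first Saturday is August 4 (3 days later).
August 2046 has 31 days. Adding weeks: 4, 11, 18, 25 — the last one ≤ 31 is the 25th.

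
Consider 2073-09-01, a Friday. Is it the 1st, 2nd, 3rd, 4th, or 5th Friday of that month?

1st

Day 1 falls in week ⌈1/7⌉ of the month.
Days 1–7 hold the 1st Friday, 8–14 the 2nd, 15–21 the 3rd, 22–28 the 4th, 29–31 the 5th.
1 is in the range for the 1st.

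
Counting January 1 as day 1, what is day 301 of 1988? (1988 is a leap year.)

1988-10-27

January has 31 days (301 − 31 = 270 remain).
February has 29 days (270 − 29 = 241 remain).
March has 31 days (241 − 31 = 210 remain).
April has 30 days (210 − 30 = 180 remain).
May has 31 days (180 − 31 = 149 remain).
June has 30 days (149 − 30 = 119 remain).
July has 31 days (119 − 31 = 88 remain).
August has 31 days (88 − 31 = 57 remain).
September has 30 days (57 − 30 = 27 remain).
27 into October → October 27.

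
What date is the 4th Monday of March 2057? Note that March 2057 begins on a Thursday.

March 2057 begins on a Thursday, so the first Monday is March 5 (4 days later).
The 4th Monday is 3 weeks later: 5 + 21 = 26.

2057-03-26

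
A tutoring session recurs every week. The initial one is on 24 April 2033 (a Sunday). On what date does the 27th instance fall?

23 October 2033

The 27th occurrence is 26 intervals after the first: 26 × 7 = 182 days after 24 April 2033.
April has 30 days — 6 days to the end of April leaves 176.
May has 31 days (145 left).
June has 30 days (115 left).
July has 31 days (84 left).
August has 31 days (53 left).
September has 30 days (23 left).
23 days into October → 23 October 2033.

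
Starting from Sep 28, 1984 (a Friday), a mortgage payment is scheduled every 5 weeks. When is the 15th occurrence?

Jan 31, 1986

The 15th occurrence is 14 intervals after the first: 14 × 35 = 490 days after Sep 28, 1984.
Sep has 30 days — 2 days to the end of Sep leaves 488.
From end of Sep to end of 1984 is 92 days (396 left).
1985 has 365 days (31 left).
31 days into Jan → Jan 31, 1986.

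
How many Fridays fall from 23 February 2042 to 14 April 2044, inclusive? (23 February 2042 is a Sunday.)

111

23 February 2042 is a Sunday; the first Friday on or after it is 28 February 2042 (5 days later).
From 28 February 2042 to 14 April 2044: 306 + 365 + 105 = 776 days (rest of 2042, 2043, to 14 April 2044 in 2044).
776 ÷ 7 = 110 full weeks with remainder 6, so 110 more Fridays after the first → 111.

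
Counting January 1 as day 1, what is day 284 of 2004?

January has 31 days (284 − 31 = 253 remain).
February has 29 days (253 − 29 = 224 remain).
March has 31 days (224 − 31 = 193 remain).
April has 30 days (193 − 30 = 163 remain).
May has 31 days (163 − 31 = 132 remain).
June has 30 days (132 − 30 = 102 remain).
July has 31 days (102 − 31 = 71 remain).
August has 31 days (71 − 31 = 40 remain).
September has 30 days (40 − 30 = 10 remain).
10 into October → October 10.

October 10, 2004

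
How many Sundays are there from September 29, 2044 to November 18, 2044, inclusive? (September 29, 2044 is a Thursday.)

September 29, 2044 is a Thursday; the first Sunday on or after it is October 2, 2044 (3 days later).
From October 2, 2044 to November 18, 2044: 29 + 18 = 47 days (rest of October, November).
47 ÷ 7 = 6 full weeks with remainder 5, so 6 more Sundays after the first → 7.

7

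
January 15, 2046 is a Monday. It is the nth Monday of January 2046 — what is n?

3rd

Day 15 falls in week ⌈15/7⌉ of the month.
Days 1–7 hold the 1st Monday, 8–14 the 2nd, 15–21 the 3rd, 22–28 the 4th, 29–31 the 5th.
15 is in the range for the 3rd.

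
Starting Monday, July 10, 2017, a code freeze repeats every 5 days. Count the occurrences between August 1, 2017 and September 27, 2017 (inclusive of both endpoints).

11

Occurrences land 5·i days after July 10, 2017 for i = 0, 1, 2, …
August 1, 2017 is 22 days after the start; 22 ÷ 5 = 4 remainder 2; since the remainder is 2, round up to i = 5. First occurrence in the window: #6 on August 4, 2017 (5×5 = 25 days in).
September 27, 2017 is 79 days after the start; 79 ÷ 5 = 15 remainder 4. Last occurrence in the window: #16 on September 23, 2017.
Occurrences #6 through #16: 11 in total.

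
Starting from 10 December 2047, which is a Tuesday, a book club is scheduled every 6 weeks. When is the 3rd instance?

The 3rd occurrence is 2 intervals after the first: 2 × 42 = 84 days after 10 December 2047.
December has 31 days — 21 days to the end of December leaves 63.
January has 31 days (32 left).
February has 29 days (3 left).
3 days into March → 3 March 2048.

3 March 2048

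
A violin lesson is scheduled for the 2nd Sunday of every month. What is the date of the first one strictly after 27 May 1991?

May 1991 starts on a Wednesday; its first Sunday is the 5th, so the 2nd Sunday is the 12th — 12 May 1991.
That is not after 27 May 1991, so look at June 1991.
June 1991 starts on a Saturday; its first Sunday is the 2nd, so the 2nd Sunday is the 9th — 9 June 1991.

9 June 1991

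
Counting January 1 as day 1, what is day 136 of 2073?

January has 31 days (136 − 31 = 105 remain).
February has 28 days (105 − 28 = 77 remain).
March has 31 days (77 − 31 = 46 remain).
April has 30 days (46 − 30 = 16 remain).
16 into May → May 16.

2073-05-16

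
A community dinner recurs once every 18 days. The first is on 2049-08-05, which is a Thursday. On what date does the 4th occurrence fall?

2049-09-28

The 4th occurrence is 3 intervals after the first: 3 × 18 = 54 days after 2049-08-05.
August has 31 days — 26 days to the end of August leaves 28.
28 days into September → 2049-09-28.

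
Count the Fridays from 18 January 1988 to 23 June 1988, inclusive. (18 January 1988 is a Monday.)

22

18 January 1988 is a Monday; the first Friday on or after it is 22 January 1988 (4 days later).
From 22 January 1988 to 23 June 1988: 9 + 29 + 31 + 30 + 31 + 23 = 153 days (rest of January, February, March, April, May, June).
153 ÷ 7 = 21 full weeks with remainder 6, so 21 more Fridays after the first → 22.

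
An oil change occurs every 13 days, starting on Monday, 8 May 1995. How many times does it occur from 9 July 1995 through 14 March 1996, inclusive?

Occurrences land 13·i days after 8 May 1995 for i = 0, 1, 2, …
9 July 1995 is 62 days after the start; 62 ÷ 13 = 4 remainder 10; since the remainder is 10, round up to i = 5. First occurrence in the window: #6 on 12 July 1995 (5×13 = 65 days in).
14 March 1996 is 311 days after the start; 311 ÷ 13 = 23 remainder 12. Last occurrence in the window: #24 on 2 March 1996.
Occurrences #6 through #24: 19 in total.

19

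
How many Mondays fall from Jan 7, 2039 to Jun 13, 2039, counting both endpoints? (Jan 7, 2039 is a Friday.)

23

Jan 7, 2039 is a Friday; the first Monday on or after it is Jan 10, 2039 (3 days later).
From Jan 10, 2039 to Jun 13, 2039: 21 + 28 + 31 + 30 + 31 + 13 = 154 days (rest of Jan, Feb, Mar, Apr, May, Jun).
154 ÷ 7 = 22 full weeks with remainder 0, so 22 more Mondays after the first → 23.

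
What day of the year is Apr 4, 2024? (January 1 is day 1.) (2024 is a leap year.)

Days in months before Apr: 31 + 29 + 31 = 91.
Plus 4 days into Apr → day 95.

95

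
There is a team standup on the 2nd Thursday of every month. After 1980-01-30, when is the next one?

1980-02-14

January 1980 starts on a Tuesday; its first Thursday is the 3rd, so the 2nd Thursday is the 10th — 1980-01-10.
That is not after 1980-01-30, so look at February 1980.
February 1980 starts on a Friday; its first Thursday is the 7th, so the 2nd Thursday is the 14th — 1980-02-14.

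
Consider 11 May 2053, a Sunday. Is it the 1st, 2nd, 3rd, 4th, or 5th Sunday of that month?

2nd

Day 11 falls in week ⌈11/7⌉ of the month.
Days 1–7 hold the 1st Sunday, 8–14 the 2nd, 15–21 the 3rd, 22–28 the 4th, 29–31 the 5th.
11 is in the range for the 2nd.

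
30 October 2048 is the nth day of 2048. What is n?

Days in months before October: 31 + 29 + 31 + 30 + 31 + 30 + 31 + 31 + 30 = 274.
Plus 30 days into October → day 304.

304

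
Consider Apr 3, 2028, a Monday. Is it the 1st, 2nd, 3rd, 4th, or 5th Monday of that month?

Day 3 falls in week ⌈3/7⌉ of the month.
Days 1–7 hold the 1st Monday, 8–14 the 2nd, 15–21 the 3rd, 22–28 the 4th, 29–31 the 5th.
3 is in the range for the 1st.

1st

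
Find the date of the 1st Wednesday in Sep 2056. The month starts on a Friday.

Sep 2056 begins on a Friday, so the first Wednesday is Sep 6 (5 days later).

Sep 6, 2056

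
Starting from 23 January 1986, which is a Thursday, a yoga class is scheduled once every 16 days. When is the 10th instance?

The 10th occurrence is 9 intervals after the first: 9 × 16 = 144 days after 23 January 1986.
January has 31 days — 8 days to the end of January leaves 136.
February has 28 days (108 left).
March has 31 days (77 left).
April has 30 days (47 left).
May has 31 days (16 left).
16 days into June → 16 June 1986.

16 June 1986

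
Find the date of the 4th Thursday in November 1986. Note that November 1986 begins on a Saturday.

November 1986 begins on a Saturday, so the first Thursday is November 6 (5 days later).
The 4th Thursday is 3 weeks later: 6 + 21 = 27.

1986-11-27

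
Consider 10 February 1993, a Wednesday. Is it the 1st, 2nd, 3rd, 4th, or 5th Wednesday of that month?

2nd

Day 10 falls in week ⌈10/7⌉ of the month.
Days 1–7 hold the 1st Wednesday, 8–14 the 2nd, 15–21 the 3rd, 22–28 the 4th, 29–31 the 5th.
10 is in the range for the 2nd.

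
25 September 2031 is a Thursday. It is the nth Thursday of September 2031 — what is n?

4th

Day 25 falls in week ⌈25/7⌉ of the month.
Days 1–7 hold the 1st Thursday, 8–14 the 2nd, 15–21 the 3rd, 22–28 the 4th, 29–31 the 5th.
25 is in the range for the 4th.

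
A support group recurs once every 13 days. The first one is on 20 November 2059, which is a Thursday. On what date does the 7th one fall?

6 February 2060

The 7th occurrence is 6 intervals after the first: 6 × 13 = 78 days after 20 November 2059.
November has 30 days — 10 days to the end of November leaves 68.
December has 31 days (37 left).
January has 31 days (6 left).
6 days into February → 6 February 2060.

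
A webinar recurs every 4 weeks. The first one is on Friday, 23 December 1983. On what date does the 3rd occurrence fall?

The 3rd occurrence is 2 intervals after the first: 2 × 28 = 56 days after 23 December 1983.
December has 31 days — 8 days to the end of December leaves 48.
January has 31 days (17 left).
17 days into February → 17 February 1984.

17 February 1984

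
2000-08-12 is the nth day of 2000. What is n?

225

Days in months before August: 31 + 29 + 31 + 30 + 31 + 30 + 31 = 213.
Plus 12 days into August → day 225.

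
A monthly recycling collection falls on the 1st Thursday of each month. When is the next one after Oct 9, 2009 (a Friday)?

Nov 5, 2009

Oct 2009 starts on a Thursday, so its 1st Thursday is Oct 1, 2009.
That is not after Oct 9, 2009, so look at Nov 2009.
Nov 2009 starts on a Sunday, so its 1st Thursday is Nov 5, 2009 (4 days in).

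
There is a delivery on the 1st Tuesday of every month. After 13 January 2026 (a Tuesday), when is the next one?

January 2026 starts on a Thursday, so its 1st Tuesday is 6 January 2026 (5 days in).
That is not after 13 January 2026, so look at February 2026.
February 2026 starts on a Sunday, so its 1st Tuesday is 3 February 2026 (2 days in).

3 February 2026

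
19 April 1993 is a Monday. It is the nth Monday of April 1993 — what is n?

3rd

Day 19 falls in week ⌈19/7⌉ of the month.
Days 1–7 hold the 1st Monday, 8–14 the 2nd, 15–21 the 3rd, 22–28 the 4th, 29–31 the 5th.
19 is in the range for the 3rd.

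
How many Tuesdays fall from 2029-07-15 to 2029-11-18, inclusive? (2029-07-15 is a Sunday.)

2029-07-15 is a Sunday; the first Tuesday on or after it is 2029-07-17 (2 days later).
From 2029-07-17 to 2029-11-18: 14 + 31 + 30 + 31 + 18 = 124 days (rest of July, August, September, October, November).
124 ÷ 7 = 17 full weeks with remainder 5, so 17 more Tuesdays after the first → 18.

18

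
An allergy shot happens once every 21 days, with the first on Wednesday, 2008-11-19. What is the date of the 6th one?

The 6th occurrence is 5 intervals after the first: 5 × 21 = 105 days after 2008-11-19.
November has 30 days — 11 days to the end of November leaves 94.
December has 31 days (63 left).
January has 31 days (32 left).
February has 28 days (4 left).
4 days into March → 2009-03-04.

2009-03-04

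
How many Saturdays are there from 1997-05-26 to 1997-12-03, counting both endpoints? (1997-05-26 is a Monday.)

27

1997-05-26 is a Monday; the first Saturday on or after it is 1997-05-31 (5 days later).
From 1997-05-31 to 1997-12-03: 0 + 30 + 31 + 31 + 30 + 31 + 30 + 3 = 186 days (rest of May, June, July, August, September, October, November, December).
186 ÷ 7 = 26 full weeks with remainder 4, so 26 more Saturdays after the first → 27.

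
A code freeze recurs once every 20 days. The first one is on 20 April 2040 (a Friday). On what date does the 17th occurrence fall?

6 March 2041

The 17th occurrence is 16 intervals after the first: 16 × 20 = 320 days after 20 April 2040.
April has 30 days — 10 days to the end of April leaves 310.
May has 31 days (279 left).
June has 30 days (249 left).
July has 31 days (218 left).
August has 31 days (187 left).
September has 30 days (157 left).
October has 31 days (126 left).
November has 30 days (96 left).
December has 31 days (65 left).
January has 31 days (34 left).
February has 28 days (6 left).
6 days into March → 6 March 2041.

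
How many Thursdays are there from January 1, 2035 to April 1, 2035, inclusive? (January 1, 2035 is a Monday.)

January 1, 2035 is a Monday; the first Thursday on or after it is January 4, 2035 (3 days later).
From January 4, 2035 to April 1, 2035: 27 + 28 + 31 + 1 = 87 days (rest of January, February, March, April).
87 ÷ 7 = 12 full weeks with remainder 3, so 12 more Thursdays after the first → 13.

13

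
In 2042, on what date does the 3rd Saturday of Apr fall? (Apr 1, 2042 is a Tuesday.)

Apr 19, 2042

Apr 2042 begins on a Tuesday, so the first Saturday is Apr 5 (4 days later).
The 3rd Saturday is 2 weeks later: 5 + 14 = 19.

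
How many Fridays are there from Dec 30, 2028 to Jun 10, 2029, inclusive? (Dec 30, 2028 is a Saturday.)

Dec 30, 2028 is a Saturday; the first Friday on or after it is Jan 5, 2029 (6 days later).
From Jan 5, 2029 to Jun 10, 2029: 26 + 28 + 31 + 30 + 31 + 10 = 156 days (rest of Jan, Feb, Mar, Apr, May, Jun).
156 ÷ 7 = 22 full weeks with remainder 2, so 22 more Fridays after the first → 23.

23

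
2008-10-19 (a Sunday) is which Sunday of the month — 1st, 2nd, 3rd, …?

3rd

Day 19 falls in week ⌈19/7⌉ of the month.
Days 1–7 hold the 1st Sunday, 8–14 the 2nd, 15–21 the 3rd, 22–28 the 4th, 29–31 the 5th.
19 is in the range for the 3rd.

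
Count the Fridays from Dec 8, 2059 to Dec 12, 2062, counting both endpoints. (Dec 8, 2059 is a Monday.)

157

Dec 8, 2059 is a Monday; the first Friday on or after it is Dec 12, 2059 (4 days later).
From Dec 12, 2059 to Dec 12, 2062: 19 + 366 + 365 + 346 = 1096 days (rest of 2059, 2060, 2061, to Dec 12, 2062 in 2062).
1096 ÷ 7 = 156 full weeks with remainder 4, so 156 more Fridays after the first → 157.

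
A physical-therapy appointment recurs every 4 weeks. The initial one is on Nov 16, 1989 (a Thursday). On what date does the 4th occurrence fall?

The 4th occurrence is 3 intervals after the first: 3 × 28 = 84 days after Nov 16, 1989.
Nov has 30 days — 14 days to the end of Nov leaves 70.
Dec has 31 days (39 left).
Jan has 31 days (8 left).
8 days into Feb → Feb 8, 1990.

Feb 8, 1990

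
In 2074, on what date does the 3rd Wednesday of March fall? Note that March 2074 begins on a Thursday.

March 21, 2074

March 2074 begins on a Thursday, so the first Wednesday is March 7 (6 days later).
The 3rd Wednesday is 2 weeks later: 7 + 14 = 21.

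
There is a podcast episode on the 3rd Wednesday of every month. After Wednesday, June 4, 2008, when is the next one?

June 18, 2008

June 2008 starts on a Sunday; its first Wednesday is the 4th, so the 3rd Wednesday is the 18th — June 18, 2008.
June 18, 2008 is after June 4, 2008, so that is the next one.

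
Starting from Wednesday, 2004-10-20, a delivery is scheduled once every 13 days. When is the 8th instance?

The 8th occurrence is 7 intervals after the first: 7 × 13 = 91 days after 2004-10-20.
October has 31 days — 11 days to the end of October leaves 80.
November has 30 days (50 left).
December has 31 days (19 left).
19 days into January → 2005-01-19.

2005-01-19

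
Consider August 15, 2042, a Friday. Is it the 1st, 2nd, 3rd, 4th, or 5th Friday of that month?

Day 15 falls in week ⌈15/7⌉ of the month.
Days 1–7 hold the 1st Friday, 8–14 the 2nd, 15–21 the 3rd, 22–28 the 4th, 29–31 the 5th.
15 is in the range for the 3rd.

3rd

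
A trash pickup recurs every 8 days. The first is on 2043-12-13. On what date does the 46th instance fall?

The 46th occurrence is 45 intervals after the first: 45 × 8 = 360 days after 2043-12-13.
December has 31 days — 18 days to the end of December leaves 342.
January has 31 days (311 left).
February has 29 days (282 left).
March has 31 days (251 left).
April has 30 days (221 left).
May has 31 days (190 left).
June has 30 days (160 left).
July has 31 days (129 left).
August has 31 days (98 left).
September has 30 days (68 left).
October has 31 days (37 left).
November has 30 days (7 left).
7 days into December → 2044-12-07.

2044-12-07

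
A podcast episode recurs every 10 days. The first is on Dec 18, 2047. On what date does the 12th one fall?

The 12th occurrence is 11 intervals after the first: 11 × 10 = 110 days after Dec 18, 2047.
Dec has 31 days — 13 days to the end of Dec leaves 97.
Jan has 31 days (66 left).
Feb has 29 days (37 left).
Mar has 31 days (6 left).
6 days into Apr → Apr 6, 2048.

Apr 6, 2048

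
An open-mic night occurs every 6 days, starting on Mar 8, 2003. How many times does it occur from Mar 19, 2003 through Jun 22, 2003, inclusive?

16

Occurrences land 6·i days after Mar 8, 2003 for i = 0, 1, 2, …
Mar 19, 2003 is 11 days after the start; 11 ÷ 6 = 1 remainder 5; since the remainder is 5, round up to i = 2. First occurrence in the window: #3 on Mar 20, 2003 (2×6 = 12 days in).
Jun 22, 2003 is 106 days after the start; 106 ÷ 6 = 17 remainder 4. Last occurrence in the window: #18 on Jun 18, 2003.
Occurrences #3 through #18: 16 in total.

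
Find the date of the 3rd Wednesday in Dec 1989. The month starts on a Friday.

Dec 1989 begins on a Friday, so the first Wednesday is Dec 6 (5 days later).
The 3rd Wednesday is 2 weeks later: 6 + 14 = 20.

Dec 20, 1989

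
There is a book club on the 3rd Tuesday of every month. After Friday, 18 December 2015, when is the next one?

December 2015 starts on a Tuesday; its first Tuesday is the 1st, so the 3rd Tuesday is the 15th — 15 December 2015.
That is not after 18 December 2015, so look at January 2016.
January 2016 starts on a Friday; its first Tuesday is the 5th, so the 3rd Tuesday is the 19th — 19 January 2016.

19 January 2016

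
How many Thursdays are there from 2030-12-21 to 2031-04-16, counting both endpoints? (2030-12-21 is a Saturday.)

2030-12-21 is a Saturday; the first Thursday on or after it is 2030-12-26 (5 days later).
From 2030-12-26 to 2031-04-16: 5 + 31 + 28 + 31 + 16 = 111 days (rest of December, January, February, March, April).
111 ÷ 7 = 15 full weeks with remainder 6, so 15 more Thursdays after the first → 16.

16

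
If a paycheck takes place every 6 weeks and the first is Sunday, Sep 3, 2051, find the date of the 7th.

The 7th occurrence is 6 intervals after the first: 6 × 42 = 252 days after Sep 3, 2051.
Sep has 30 days — 27 days to the end of Sep leaves 225.
Oct has 31 days (194 left).
Nov has 30 days (164 left).
Dec has 31 days (133 left).
Jan has 31 days (102 left).
Feb has 29 days (73 left).
Mar has 31 days (42 left).
Apr has 30 days (12 left).
12 days into May → May 12, 2052.

May 12, 2052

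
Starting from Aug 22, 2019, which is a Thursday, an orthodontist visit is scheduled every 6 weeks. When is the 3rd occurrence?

Nov 14, 2019

The 3rd occurrence is 2 intervals after the first: 2 × 42 = 84 days after Aug 22, 2019.
Aug has 31 days — 9 days to the end of Aug leaves 75.
Sep has 30 days (45 left).
Oct has 31 days (14 left).
14 days into Nov → Nov 14, 2019.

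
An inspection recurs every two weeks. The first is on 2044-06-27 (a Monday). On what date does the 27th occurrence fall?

2045-06-26

The 27th occurrence is 26 intervals after the first: 26 × 14 = 364 days after 2044-06-27.
June has 30 days — 3 days to the end of June leaves 361.
July has 31 days (330 left).
August has 31 days (299 left).
September has 30 days (269 left).
October has 31 days (238 left).
November has 30 days (208 left).
December has 31 days (177 left).
January has 31 days (146 left).
February has 28 days (118 left).
March has 31 days (87 left).
April has 30 days (57 left).
May has 31 days (26 left).
26 days into June → 2045-06-26.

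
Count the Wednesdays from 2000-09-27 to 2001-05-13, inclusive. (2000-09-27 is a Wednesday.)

33

2000-09-27 is a Wednesday; the first Wednesday on or after it is 2000-09-27.
From 2000-09-27 to 2001-05-13: 3 + 31 + 30 + 31 + 31 + 28 + 31 + 30 + 13 = 228 days (rest of September, October, November, December, January, February, March, April, May).
228 ÷ 7 = 32 full weeks with remainder 4, so 32 more Wednesdays after the first → 33.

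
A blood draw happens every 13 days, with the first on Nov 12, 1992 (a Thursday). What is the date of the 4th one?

The 4th occurrence is 3 intervals after the first: 3 × 13 = 39 days after Nov 12, 1992.
Nov has 30 days — 18 days to the end of Nov leaves 21.
21 days into Dec → Dec 21, 1992.

Dec 21, 1992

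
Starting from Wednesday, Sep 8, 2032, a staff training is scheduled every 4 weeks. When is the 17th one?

Nov 30, 2033

The 17th occurrence is 16 intervals after the first: 16 × 28 = 448 days after Sep 8, 2032.
Sep has 30 days — 22 days to the end of Sep leaves 426.
From end of Sep to end of 2032 is 92 days (334 left).
Jan has 31 days (303 left).
Feb has 28 days (275 left).
Mar has 31 days (244 left).
Apr has 30 days (214 left).
May has 31 days (183 left).
Jun has 30 days (153 left).
Jul has 31 days (122 left).
Aug has 31 days (91 left).
Sep has 30 days (61 left).
Oct has 31 days (30 left).
30 days into Nov → Nov 30, 2033.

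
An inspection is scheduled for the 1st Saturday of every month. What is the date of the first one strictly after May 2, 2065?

May 2065 starts on a Friday, so its 1st Saturday is May 2, 2065 (1 day in).
That is not after May 2, 2065, so look at June 2065.
June 2065 starts on a Monday, so its 1st Saturday is June 6, 2065 (5 days in).

June 6, 2065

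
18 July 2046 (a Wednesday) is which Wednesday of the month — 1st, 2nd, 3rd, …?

Day 18 falls in week ⌈18/7⌉ of the month.
Days 1–7 hold the 1st Wednesday, 8–14 the 2nd, 15–21 the 3rd, 22–28 the 4th, 29–31 the 5th.
18 is in the range for the 3rd.

3rd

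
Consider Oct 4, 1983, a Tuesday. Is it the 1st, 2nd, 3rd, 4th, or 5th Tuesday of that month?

Day 4 falls in week ⌈4/7⌉ of the month.
Days 1–7 hold the 1st Tuesday, 8–14 the 2nd, 15–21 the 3rd, 22–28 the 4th, 29–31 the 5th.
4 is in the range for the 1st.

1st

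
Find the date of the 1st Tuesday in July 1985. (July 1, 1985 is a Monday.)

July 1985 begins on a Monday, so the first Tuesday is July 2 (1 day later).

July 2, 1985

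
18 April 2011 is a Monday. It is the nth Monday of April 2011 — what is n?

Day 18 falls in week ⌈18/7⌉ of the month.
Days 1–7 hold the 1st Monday, 8–14 the 2nd, 15–21 the 3rd, 22–28 the 4th, 29–31 the 5th.
18 is in the range for the 3rd.

3rd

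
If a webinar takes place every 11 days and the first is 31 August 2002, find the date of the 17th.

23 February 2003

The 17th occurrence is 16 intervals after the first: 16 × 11 = 176 days after 31 August 2002.
August has 31 days — 0 days to the end of August leaves 176.
September has 30 days (146 left).
October has 31 days (115 left).
November has 30 days (85 left).
December has 31 days (54 left).
January has 31 days (23 left).
23 days into February → 23 February 2003.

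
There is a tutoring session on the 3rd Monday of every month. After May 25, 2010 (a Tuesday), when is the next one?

May 2010 starts on a Saturday; its first Monday is the 3rd, so the 3rd Monday is the 17th — May 17, 2010.
That is not after May 25, 2010, so look at Jun 2010.
Jun 2010 starts on a Tuesday; its first Monday is the 7th, so the 3rd Monday is the 21st — Jun 21, 2010.

Jun 21, 2010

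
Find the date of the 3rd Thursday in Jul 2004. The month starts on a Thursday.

Jul 15, 2004

Jul 2004 begins on a Thursday, so the first Thursday is Jul 1.
The 3rd Thursday is 2 weeks later: 1 + 14 = 15.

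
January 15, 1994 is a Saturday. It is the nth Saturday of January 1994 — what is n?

3rd

Day 15 falls in week ⌈15/7⌉ of the month.
Days 1–7 hold the 1st Saturday, 8–14 the 2nd, 15–21 the 3rd, 22–28 the 4th, 29–31 the 5th.
15 is in the range for the 3rd.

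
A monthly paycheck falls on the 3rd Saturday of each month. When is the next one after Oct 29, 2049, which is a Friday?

Nov 20, 2049

Oct 2049 starts on a Friday; its first Saturday is the 2nd, so the 3rd Saturday is the 16th — Oct 16, 2049.
That is not after Oct 29, 2049, so look at Nov 2049.
Nov 2049 starts on a Monday; its first Saturday is the 6th, so the 3rd Saturday is the 20th — Nov 20, 2049.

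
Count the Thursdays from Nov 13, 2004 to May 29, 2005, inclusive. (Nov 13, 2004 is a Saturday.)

Nov 13, 2004 is a Saturday; the first Thursday on or after it is Nov 18, 2004 (5 days later).
From Nov 18, 2004 to May 29, 2005: 12 + 31 + 31 + 28 + 31 + 30 + 29 = 192 days (rest of Nov, Dec, Jan, Feb, Mar, Apr, May).
192 ÷ 7 = 27 full weeks with remainder 3, so 27 more Thursdays after the first → 28.

28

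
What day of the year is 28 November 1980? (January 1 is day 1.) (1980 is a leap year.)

333

Days in months before November: 31 + 29 + 31 + 30 + 31 + 30 + 31 + 31 + 30 + 31 = 305.
Plus 28 days into November → day 333.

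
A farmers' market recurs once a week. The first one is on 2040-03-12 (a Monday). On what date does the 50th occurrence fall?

The 50th occurrence is 49 intervals after the first: 49 × 7 = 343 days after 2040-03-12.
March has 31 days — 19 days to the end of March leaves 324.
April has 30 days (294 left).
May has 31 days (263 left).
June has 30 days (233 left).
July has 31 days (202 left).
August has 31 days (171 left).
September has 30 days (141 left).
October has 31 days (110 left).
November has 30 days (80 left).
December has 31 days (49 left).
January has 31 days (18 left).
18 days into February → 2041-02-18.

2041-02-18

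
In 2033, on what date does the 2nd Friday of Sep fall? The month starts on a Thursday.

Sep 2033 begins on a Thursday, so the first Friday is Sep 2 (1 day later).
The 2nd Friday is 1 weeks later: 2 + 7 = 9.

Sep 9, 2033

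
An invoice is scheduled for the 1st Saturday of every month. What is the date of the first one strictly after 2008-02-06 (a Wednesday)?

2008-03-01

February 2008 starts on a Friday, so its 1st Saturday is 2008-02-02 (1 day in).
That is not after 2008-02-06, so look at March 2008.
March 2008 starts on a Saturday, so its 1st Saturday is 2008-03-01.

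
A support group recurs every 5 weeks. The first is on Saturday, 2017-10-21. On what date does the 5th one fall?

The 5th occurrence is 4 intervals after the first: 4 × 35 = 140 days after 2017-10-21.
October has 31 days — 10 days to the end of October leaves 130.
November has 30 days (100 left).
December has 31 days (69 left).
January has 31 days (38 left).
February has 28 days (10 left).
10 days into March → 2018-03-10.

2018-03-10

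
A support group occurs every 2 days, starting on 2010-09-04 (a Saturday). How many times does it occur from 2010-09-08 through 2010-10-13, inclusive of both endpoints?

Occurrences land 2·i days after 2010-09-04 for i = 0, 1, 2, …
2010-09-08 is 4 days after the start; 4 ÷ 2 = 2 remainder 0. First occurrence in the window: #3 on 2010-09-08 (2×2 = 4 days in).
2010-10-13 is 39 days after the start; 39 ÷ 2 = 19 remainder 1. Last occurrence in the window: #20 on 2010-10-12.
Occurrences #3 through #20: 18 in total.

18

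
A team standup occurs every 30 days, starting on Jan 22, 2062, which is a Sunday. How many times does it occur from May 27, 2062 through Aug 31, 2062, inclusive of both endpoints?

Occurrences land 30·i days after Jan 22, 2062 for i = 0, 1, 2, …
May 27, 2062 is 125 days after the start; 125 ÷ 30 = 4 remainder 5; since the remainder is 5, round up to i = 5. First occurrence in the window: #6 on Jun 21, 2062 (5×30 = 150 days in).
Aug 31, 2062 is 221 days after the start; 221 ÷ 30 = 7 remainder 11. Last occurrence in the window: #8 on Aug 20, 2062.
Occurrences #6 through #8: 3 in total.

3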